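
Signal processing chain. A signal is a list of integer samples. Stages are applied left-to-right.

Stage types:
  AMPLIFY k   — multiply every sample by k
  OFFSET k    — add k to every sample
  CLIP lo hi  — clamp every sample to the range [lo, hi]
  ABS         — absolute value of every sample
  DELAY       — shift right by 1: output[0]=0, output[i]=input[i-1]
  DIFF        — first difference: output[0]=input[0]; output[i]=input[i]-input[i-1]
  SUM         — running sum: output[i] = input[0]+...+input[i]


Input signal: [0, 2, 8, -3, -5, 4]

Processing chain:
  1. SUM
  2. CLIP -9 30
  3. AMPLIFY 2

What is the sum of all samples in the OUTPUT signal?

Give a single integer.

Input: [0, 2, 8, -3, -5, 4]
Stage 1 (SUM): sum[0..0]=0, sum[0..1]=2, sum[0..2]=10, sum[0..3]=7, sum[0..4]=2, sum[0..5]=6 -> [0, 2, 10, 7, 2, 6]
Stage 2 (CLIP -9 30): clip(0,-9,30)=0, clip(2,-9,30)=2, clip(10,-9,30)=10, clip(7,-9,30)=7, clip(2,-9,30)=2, clip(6,-9,30)=6 -> [0, 2, 10, 7, 2, 6]
Stage 3 (AMPLIFY 2): 0*2=0, 2*2=4, 10*2=20, 7*2=14, 2*2=4, 6*2=12 -> [0, 4, 20, 14, 4, 12]
Output sum: 54

Answer: 54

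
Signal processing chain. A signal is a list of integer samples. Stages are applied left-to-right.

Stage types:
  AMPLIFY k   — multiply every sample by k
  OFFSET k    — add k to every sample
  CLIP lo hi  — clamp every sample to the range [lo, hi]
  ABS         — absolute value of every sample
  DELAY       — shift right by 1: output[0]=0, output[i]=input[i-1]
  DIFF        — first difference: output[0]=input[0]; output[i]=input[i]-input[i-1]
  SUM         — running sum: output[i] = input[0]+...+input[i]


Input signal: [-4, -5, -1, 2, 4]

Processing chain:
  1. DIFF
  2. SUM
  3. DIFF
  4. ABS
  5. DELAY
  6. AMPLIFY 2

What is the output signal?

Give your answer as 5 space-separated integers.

Answer: 0 8 2 8 6

Derivation:
Input: [-4, -5, -1, 2, 4]
Stage 1 (DIFF): s[0]=-4, -5--4=-1, -1--5=4, 2--1=3, 4-2=2 -> [-4, -1, 4, 3, 2]
Stage 2 (SUM): sum[0..0]=-4, sum[0..1]=-5, sum[0..2]=-1, sum[0..3]=2, sum[0..4]=4 -> [-4, -5, -1, 2, 4]
Stage 3 (DIFF): s[0]=-4, -5--4=-1, -1--5=4, 2--1=3, 4-2=2 -> [-4, -1, 4, 3, 2]
Stage 4 (ABS): |-4|=4, |-1|=1, |4|=4, |3|=3, |2|=2 -> [4, 1, 4, 3, 2]
Stage 5 (DELAY): [0, 4, 1, 4, 3] = [0, 4, 1, 4, 3] -> [0, 4, 1, 4, 3]
Stage 6 (AMPLIFY 2): 0*2=0, 4*2=8, 1*2=2, 4*2=8, 3*2=6 -> [0, 8, 2, 8, 6]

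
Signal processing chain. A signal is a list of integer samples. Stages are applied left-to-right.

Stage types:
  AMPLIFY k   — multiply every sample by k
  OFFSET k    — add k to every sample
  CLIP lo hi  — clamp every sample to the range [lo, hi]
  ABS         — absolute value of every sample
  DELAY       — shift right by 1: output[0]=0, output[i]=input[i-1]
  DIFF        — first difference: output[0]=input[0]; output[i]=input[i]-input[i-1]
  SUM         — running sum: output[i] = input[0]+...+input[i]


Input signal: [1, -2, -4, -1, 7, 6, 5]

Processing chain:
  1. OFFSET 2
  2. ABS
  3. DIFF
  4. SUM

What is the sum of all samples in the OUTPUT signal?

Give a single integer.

Answer: 30

Derivation:
Input: [1, -2, -4, -1, 7, 6, 5]
Stage 1 (OFFSET 2): 1+2=3, -2+2=0, -4+2=-2, -1+2=1, 7+2=9, 6+2=8, 5+2=7 -> [3, 0, -2, 1, 9, 8, 7]
Stage 2 (ABS): |3|=3, |0|=0, |-2|=2, |1|=1, |9|=9, |8|=8, |7|=7 -> [3, 0, 2, 1, 9, 8, 7]
Stage 3 (DIFF): s[0]=3, 0-3=-3, 2-0=2, 1-2=-1, 9-1=8, 8-9=-1, 7-8=-1 -> [3, -3, 2, -1, 8, -1, -1]
Stage 4 (SUM): sum[0..0]=3, sum[0..1]=0, sum[0..2]=2, sum[0..3]=1, sum[0..4]=9, sum[0..5]=8, sum[0..6]=7 -> [3, 0, 2, 1, 9, 8, 7]
Output sum: 30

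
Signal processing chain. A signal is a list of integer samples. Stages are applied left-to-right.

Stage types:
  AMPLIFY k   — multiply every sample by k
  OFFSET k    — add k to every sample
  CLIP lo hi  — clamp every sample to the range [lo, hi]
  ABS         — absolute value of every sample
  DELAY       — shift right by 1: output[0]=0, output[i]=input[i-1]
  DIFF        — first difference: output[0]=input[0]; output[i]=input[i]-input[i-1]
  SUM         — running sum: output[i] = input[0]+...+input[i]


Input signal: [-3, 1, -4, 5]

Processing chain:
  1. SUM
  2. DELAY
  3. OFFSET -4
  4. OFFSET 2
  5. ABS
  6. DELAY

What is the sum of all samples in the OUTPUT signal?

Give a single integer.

Answer: 11

Derivation:
Input: [-3, 1, -4, 5]
Stage 1 (SUM): sum[0..0]=-3, sum[0..1]=-2, sum[0..2]=-6, sum[0..3]=-1 -> [-3, -2, -6, -1]
Stage 2 (DELAY): [0, -3, -2, -6] = [0, -3, -2, -6] -> [0, -3, -2, -6]
Stage 3 (OFFSET -4): 0+-4=-4, -3+-4=-7, -2+-4=-6, -6+-4=-10 -> [-4, -7, -6, -10]
Stage 4 (OFFSET 2): -4+2=-2, -7+2=-5, -6+2=-4, -10+2=-8 -> [-2, -5, -4, -8]
Stage 5 (ABS): |-2|=2, |-5|=5, |-4|=4, |-8|=8 -> [2, 5, 4, 8]
Stage 6 (DELAY): [0, 2, 5, 4] = [0, 2, 5, 4] -> [0, 2, 5, 4]
Output sum: 11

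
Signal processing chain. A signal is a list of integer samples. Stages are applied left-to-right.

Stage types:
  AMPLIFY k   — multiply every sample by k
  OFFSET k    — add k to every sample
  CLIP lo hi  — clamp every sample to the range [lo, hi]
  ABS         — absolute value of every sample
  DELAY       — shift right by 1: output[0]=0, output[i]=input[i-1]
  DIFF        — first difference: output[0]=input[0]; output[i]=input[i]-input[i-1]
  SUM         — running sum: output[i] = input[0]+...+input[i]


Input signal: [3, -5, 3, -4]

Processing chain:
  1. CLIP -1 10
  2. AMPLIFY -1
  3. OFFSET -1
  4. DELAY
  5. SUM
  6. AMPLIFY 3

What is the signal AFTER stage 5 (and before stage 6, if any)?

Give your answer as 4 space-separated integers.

Input: [3, -5, 3, -4]
Stage 1 (CLIP -1 10): clip(3,-1,10)=3, clip(-5,-1,10)=-1, clip(3,-1,10)=3, clip(-4,-1,10)=-1 -> [3, -1, 3, -1]
Stage 2 (AMPLIFY -1): 3*-1=-3, -1*-1=1, 3*-1=-3, -1*-1=1 -> [-3, 1, -3, 1]
Stage 3 (OFFSET -1): -3+-1=-4, 1+-1=0, -3+-1=-4, 1+-1=0 -> [-4, 0, -4, 0]
Stage 4 (DELAY): [0, -4, 0, -4] = [0, -4, 0, -4] -> [0, -4, 0, -4]
Stage 5 (SUM): sum[0..0]=0, sum[0..1]=-4, sum[0..2]=-4, sum[0..3]=-8 -> [0, -4, -4, -8]

Answer: 0 -4 -4 -8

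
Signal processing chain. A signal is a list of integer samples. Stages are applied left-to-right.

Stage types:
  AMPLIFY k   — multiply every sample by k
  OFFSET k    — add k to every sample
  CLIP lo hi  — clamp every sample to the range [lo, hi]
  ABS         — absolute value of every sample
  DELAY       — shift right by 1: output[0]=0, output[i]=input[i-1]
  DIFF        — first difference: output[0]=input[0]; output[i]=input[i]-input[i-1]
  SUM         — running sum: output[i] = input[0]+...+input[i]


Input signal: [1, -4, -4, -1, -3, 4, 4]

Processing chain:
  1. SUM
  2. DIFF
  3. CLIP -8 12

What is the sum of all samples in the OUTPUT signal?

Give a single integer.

Input: [1, -4, -4, -1, -3, 4, 4]
Stage 1 (SUM): sum[0..0]=1, sum[0..1]=-3, sum[0..2]=-7, sum[0..3]=-8, sum[0..4]=-11, sum[0..5]=-7, sum[0..6]=-3 -> [1, -3, -7, -8, -11, -7, -3]
Stage 2 (DIFF): s[0]=1, -3-1=-4, -7--3=-4, -8--7=-1, -11--8=-3, -7--11=4, -3--7=4 -> [1, -4, -4, -1, -3, 4, 4]
Stage 3 (CLIP -8 12): clip(1,-8,12)=1, clip(-4,-8,12)=-4, clip(-4,-8,12)=-4, clip(-1,-8,12)=-1, clip(-3,-8,12)=-3, clip(4,-8,12)=4, clip(4,-8,12)=4 -> [1, -4, -4, -1, -3, 4, 4]
Output sum: -3

Answer: -3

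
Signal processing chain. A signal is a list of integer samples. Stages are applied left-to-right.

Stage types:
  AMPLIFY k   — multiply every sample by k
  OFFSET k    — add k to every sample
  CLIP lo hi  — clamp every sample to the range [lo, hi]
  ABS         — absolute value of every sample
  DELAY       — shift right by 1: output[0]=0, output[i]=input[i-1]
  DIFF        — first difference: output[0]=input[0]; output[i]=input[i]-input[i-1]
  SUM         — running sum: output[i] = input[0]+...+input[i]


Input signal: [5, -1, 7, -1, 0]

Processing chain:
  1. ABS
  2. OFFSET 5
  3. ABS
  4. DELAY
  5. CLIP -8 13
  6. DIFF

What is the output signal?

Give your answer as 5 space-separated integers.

Answer: 0 10 -4 6 -6

Derivation:
Input: [5, -1, 7, -1, 0]
Stage 1 (ABS): |5|=5, |-1|=1, |7|=7, |-1|=1, |0|=0 -> [5, 1, 7, 1, 0]
Stage 2 (OFFSET 5): 5+5=10, 1+5=6, 7+5=12, 1+5=6, 0+5=5 -> [10, 6, 12, 6, 5]
Stage 3 (ABS): |10|=10, |6|=6, |12|=12, |6|=6, |5|=5 -> [10, 6, 12, 6, 5]
Stage 4 (DELAY): [0, 10, 6, 12, 6] = [0, 10, 6, 12, 6] -> [0, 10, 6, 12, 6]
Stage 5 (CLIP -8 13): clip(0,-8,13)=0, clip(10,-8,13)=10, clip(6,-8,13)=6, clip(12,-8,13)=12, clip(6,-8,13)=6 -> [0, 10, 6, 12, 6]
Stage 6 (DIFF): s[0]=0, 10-0=10, 6-10=-4, 12-6=6, 6-12=-6 -> [0, 10, -4, 6, -6]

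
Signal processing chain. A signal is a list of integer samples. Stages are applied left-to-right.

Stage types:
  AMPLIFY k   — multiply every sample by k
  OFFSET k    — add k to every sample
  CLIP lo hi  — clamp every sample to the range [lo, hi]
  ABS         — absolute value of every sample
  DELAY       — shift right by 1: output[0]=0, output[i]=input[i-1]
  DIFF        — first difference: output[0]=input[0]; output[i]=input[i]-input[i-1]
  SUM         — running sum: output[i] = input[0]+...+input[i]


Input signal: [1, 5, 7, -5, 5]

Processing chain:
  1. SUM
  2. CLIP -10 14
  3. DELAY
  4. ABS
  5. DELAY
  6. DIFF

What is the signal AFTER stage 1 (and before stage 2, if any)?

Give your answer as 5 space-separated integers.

Answer: 1 6 13 8 13

Derivation:
Input: [1, 5, 7, -5, 5]
Stage 1 (SUM): sum[0..0]=1, sum[0..1]=6, sum[0..2]=13, sum[0..3]=8, sum[0..4]=13 -> [1, 6, 13, 8, 13]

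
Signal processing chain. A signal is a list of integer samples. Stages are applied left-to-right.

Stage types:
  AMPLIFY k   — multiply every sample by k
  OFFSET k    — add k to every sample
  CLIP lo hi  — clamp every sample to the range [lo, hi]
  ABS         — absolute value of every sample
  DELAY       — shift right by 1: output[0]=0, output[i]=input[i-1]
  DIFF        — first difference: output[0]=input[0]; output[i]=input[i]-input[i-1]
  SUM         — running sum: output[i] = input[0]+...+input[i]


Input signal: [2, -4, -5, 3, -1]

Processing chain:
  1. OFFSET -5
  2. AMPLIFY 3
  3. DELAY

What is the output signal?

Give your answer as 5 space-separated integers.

Answer: 0 -9 -27 -30 -6

Derivation:
Input: [2, -4, -5, 3, -1]
Stage 1 (OFFSET -5): 2+-5=-3, -4+-5=-9, -5+-5=-10, 3+-5=-2, -1+-5=-6 -> [-3, -9, -10, -2, -6]
Stage 2 (AMPLIFY 3): -3*3=-9, -9*3=-27, -10*3=-30, -2*3=-6, -6*3=-18 -> [-9, -27, -30, -6, -18]
Stage 3 (DELAY): [0, -9, -27, -30, -6] = [0, -9, -27, -30, -6] -> [0, -9, -27, -30, -6]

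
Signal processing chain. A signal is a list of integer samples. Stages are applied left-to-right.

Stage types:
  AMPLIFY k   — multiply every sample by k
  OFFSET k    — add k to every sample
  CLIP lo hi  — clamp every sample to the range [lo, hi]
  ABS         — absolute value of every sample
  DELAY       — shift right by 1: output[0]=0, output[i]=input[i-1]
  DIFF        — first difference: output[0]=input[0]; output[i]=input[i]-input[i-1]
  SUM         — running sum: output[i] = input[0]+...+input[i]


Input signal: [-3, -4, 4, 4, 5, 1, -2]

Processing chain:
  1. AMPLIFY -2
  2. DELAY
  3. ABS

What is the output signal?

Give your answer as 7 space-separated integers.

Answer: 0 6 8 8 8 10 2

Derivation:
Input: [-3, -4, 4, 4, 5, 1, -2]
Stage 1 (AMPLIFY -2): -3*-2=6, -4*-2=8, 4*-2=-8, 4*-2=-8, 5*-2=-10, 1*-2=-2, -2*-2=4 -> [6, 8, -8, -8, -10, -2, 4]
Stage 2 (DELAY): [0, 6, 8, -8, -8, -10, -2] = [0, 6, 8, -8, -8, -10, -2] -> [0, 6, 8, -8, -8, -10, -2]
Stage 3 (ABS): |0|=0, |6|=6, |8|=8, |-8|=8, |-8|=8, |-10|=10, |-2|=2 -> [0, 6, 8, 8, 8, 10, 2]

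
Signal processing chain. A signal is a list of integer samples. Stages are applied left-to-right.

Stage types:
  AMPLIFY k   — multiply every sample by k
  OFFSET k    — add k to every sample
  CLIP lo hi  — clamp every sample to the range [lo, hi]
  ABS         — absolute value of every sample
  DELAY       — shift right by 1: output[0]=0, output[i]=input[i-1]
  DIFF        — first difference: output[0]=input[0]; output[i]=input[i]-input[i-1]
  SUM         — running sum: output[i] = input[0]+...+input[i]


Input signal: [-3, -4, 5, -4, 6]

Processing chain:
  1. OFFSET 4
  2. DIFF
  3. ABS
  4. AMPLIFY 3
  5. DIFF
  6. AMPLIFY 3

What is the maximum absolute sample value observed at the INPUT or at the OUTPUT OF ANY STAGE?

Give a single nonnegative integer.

Input: [-3, -4, 5, -4, 6] (max |s|=6)
Stage 1 (OFFSET 4): -3+4=1, -4+4=0, 5+4=9, -4+4=0, 6+4=10 -> [1, 0, 9, 0, 10] (max |s|=10)
Stage 2 (DIFF): s[0]=1, 0-1=-1, 9-0=9, 0-9=-9, 10-0=10 -> [1, -1, 9, -9, 10] (max |s|=10)
Stage 3 (ABS): |1|=1, |-1|=1, |9|=9, |-9|=9, |10|=10 -> [1, 1, 9, 9, 10] (max |s|=10)
Stage 4 (AMPLIFY 3): 1*3=3, 1*3=3, 9*3=27, 9*3=27, 10*3=30 -> [3, 3, 27, 27, 30] (max |s|=30)
Stage 5 (DIFF): s[0]=3, 3-3=0, 27-3=24, 27-27=0, 30-27=3 -> [3, 0, 24, 0, 3] (max |s|=24)
Stage 6 (AMPLIFY 3): 3*3=9, 0*3=0, 24*3=72, 0*3=0, 3*3=9 -> [9, 0, 72, 0, 9] (max |s|=72)
Overall max amplitude: 72

Answer: 72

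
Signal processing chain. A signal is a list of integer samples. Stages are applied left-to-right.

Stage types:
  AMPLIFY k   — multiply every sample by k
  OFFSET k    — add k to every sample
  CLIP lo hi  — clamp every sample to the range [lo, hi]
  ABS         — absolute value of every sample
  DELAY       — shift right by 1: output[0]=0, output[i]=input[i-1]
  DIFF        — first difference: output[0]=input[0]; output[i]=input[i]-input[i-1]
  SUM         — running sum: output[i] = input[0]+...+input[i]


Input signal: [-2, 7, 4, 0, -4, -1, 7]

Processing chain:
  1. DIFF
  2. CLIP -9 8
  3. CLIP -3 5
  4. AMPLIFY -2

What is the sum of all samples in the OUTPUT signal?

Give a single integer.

Input: [-2, 7, 4, 0, -4, -1, 7]
Stage 1 (DIFF): s[0]=-2, 7--2=9, 4-7=-3, 0-4=-4, -4-0=-4, -1--4=3, 7--1=8 -> [-2, 9, -3, -4, -4, 3, 8]
Stage 2 (CLIP -9 8): clip(-2,-9,8)=-2, clip(9,-9,8)=8, clip(-3,-9,8)=-3, clip(-4,-9,8)=-4, clip(-4,-9,8)=-4, clip(3,-9,8)=3, clip(8,-9,8)=8 -> [-2, 8, -3, -4, -4, 3, 8]
Stage 3 (CLIP -3 5): clip(-2,-3,5)=-2, clip(8,-3,5)=5, clip(-3,-3,5)=-3, clip(-4,-3,5)=-3, clip(-4,-3,5)=-3, clip(3,-3,5)=3, clip(8,-3,5)=5 -> [-2, 5, -3, -3, -3, 3, 5]
Stage 4 (AMPLIFY -2): -2*-2=4, 5*-2=-10, -3*-2=6, -3*-2=6, -3*-2=6, 3*-2=-6, 5*-2=-10 -> [4, -10, 6, 6, 6, -6, -10]
Output sum: -4

Answer: -4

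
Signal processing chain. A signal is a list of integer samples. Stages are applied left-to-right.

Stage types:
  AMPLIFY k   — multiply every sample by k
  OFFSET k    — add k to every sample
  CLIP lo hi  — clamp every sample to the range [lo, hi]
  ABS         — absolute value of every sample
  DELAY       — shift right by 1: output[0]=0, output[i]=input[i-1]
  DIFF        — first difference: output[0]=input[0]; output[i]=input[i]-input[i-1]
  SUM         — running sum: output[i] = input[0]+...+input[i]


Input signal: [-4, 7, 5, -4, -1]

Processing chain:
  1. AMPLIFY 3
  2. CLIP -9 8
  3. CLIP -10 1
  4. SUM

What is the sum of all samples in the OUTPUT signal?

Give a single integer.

Input: [-4, 7, 5, -4, -1]
Stage 1 (AMPLIFY 3): -4*3=-12, 7*3=21, 5*3=15, -4*3=-12, -1*3=-3 -> [-12, 21, 15, -12, -3]
Stage 2 (CLIP -9 8): clip(-12,-9,8)=-9, clip(21,-9,8)=8, clip(15,-9,8)=8, clip(-12,-9,8)=-9, clip(-3,-9,8)=-3 -> [-9, 8, 8, -9, -3]
Stage 3 (CLIP -10 1): clip(-9,-10,1)=-9, clip(8,-10,1)=1, clip(8,-10,1)=1, clip(-9,-10,1)=-9, clip(-3,-10,1)=-3 -> [-9, 1, 1, -9, -3]
Stage 4 (SUM): sum[0..0]=-9, sum[0..1]=-8, sum[0..2]=-7, sum[0..3]=-16, sum[0..4]=-19 -> [-9, -8, -7, -16, -19]
Output sum: -59

Answer: -59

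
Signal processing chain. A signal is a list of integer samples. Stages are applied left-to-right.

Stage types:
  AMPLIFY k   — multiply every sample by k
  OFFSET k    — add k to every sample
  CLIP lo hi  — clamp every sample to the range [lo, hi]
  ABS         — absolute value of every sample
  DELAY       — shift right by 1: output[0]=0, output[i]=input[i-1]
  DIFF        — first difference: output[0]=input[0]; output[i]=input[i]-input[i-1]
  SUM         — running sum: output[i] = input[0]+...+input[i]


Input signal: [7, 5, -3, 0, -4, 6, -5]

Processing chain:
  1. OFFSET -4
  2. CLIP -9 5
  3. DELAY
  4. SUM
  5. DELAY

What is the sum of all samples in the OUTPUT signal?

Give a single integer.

Answer: -18

Derivation:
Input: [7, 5, -3, 0, -4, 6, -5]
Stage 1 (OFFSET -4): 7+-4=3, 5+-4=1, -3+-4=-7, 0+-4=-4, -4+-4=-8, 6+-4=2, -5+-4=-9 -> [3, 1, -7, -4, -8, 2, -9]
Stage 2 (CLIP -9 5): clip(3,-9,5)=3, clip(1,-9,5)=1, clip(-7,-9,5)=-7, clip(-4,-9,5)=-4, clip(-8,-9,5)=-8, clip(2,-9,5)=2, clip(-9,-9,5)=-9 -> [3, 1, -7, -4, -8, 2, -9]
Stage 3 (DELAY): [0, 3, 1, -7, -4, -8, 2] = [0, 3, 1, -7, -4, -8, 2] -> [0, 3, 1, -7, -4, -8, 2]
Stage 4 (SUM): sum[0..0]=0, sum[0..1]=3, sum[0..2]=4, sum[0..3]=-3, sum[0..4]=-7, sum[0..5]=-15, sum[0..6]=-13 -> [0, 3, 4, -3, -7, -15, -13]
Stage 5 (DELAY): [0, 0, 3, 4, -3, -7, -15] = [0, 0, 3, 4, -3, -7, -15] -> [0, 0, 3, 4, -3, -7, -15]
Output sum: -18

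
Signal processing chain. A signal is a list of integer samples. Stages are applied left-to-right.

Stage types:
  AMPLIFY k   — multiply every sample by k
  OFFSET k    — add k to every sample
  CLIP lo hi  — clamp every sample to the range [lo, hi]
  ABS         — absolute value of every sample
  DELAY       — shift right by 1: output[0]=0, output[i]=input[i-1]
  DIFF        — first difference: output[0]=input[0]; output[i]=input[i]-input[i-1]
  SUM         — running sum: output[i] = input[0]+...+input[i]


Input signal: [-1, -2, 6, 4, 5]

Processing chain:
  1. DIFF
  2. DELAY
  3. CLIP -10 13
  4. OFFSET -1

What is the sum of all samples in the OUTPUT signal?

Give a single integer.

Answer: -1

Derivation:
Input: [-1, -2, 6, 4, 5]
Stage 1 (DIFF): s[0]=-1, -2--1=-1, 6--2=8, 4-6=-2, 5-4=1 -> [-1, -1, 8, -2, 1]
Stage 2 (DELAY): [0, -1, -1, 8, -2] = [0, -1, -1, 8, -2] -> [0, -1, -1, 8, -2]
Stage 3 (CLIP -10 13): clip(0,-10,13)=0, clip(-1,-10,13)=-1, clip(-1,-10,13)=-1, clip(8,-10,13)=8, clip(-2,-10,13)=-2 -> [0, -1, -1, 8, -2]
Stage 4 (OFFSET -1): 0+-1=-1, -1+-1=-2, -1+-1=-2, 8+-1=7, -2+-1=-3 -> [-1, -2, -2, 7, -3]
Output sum: -1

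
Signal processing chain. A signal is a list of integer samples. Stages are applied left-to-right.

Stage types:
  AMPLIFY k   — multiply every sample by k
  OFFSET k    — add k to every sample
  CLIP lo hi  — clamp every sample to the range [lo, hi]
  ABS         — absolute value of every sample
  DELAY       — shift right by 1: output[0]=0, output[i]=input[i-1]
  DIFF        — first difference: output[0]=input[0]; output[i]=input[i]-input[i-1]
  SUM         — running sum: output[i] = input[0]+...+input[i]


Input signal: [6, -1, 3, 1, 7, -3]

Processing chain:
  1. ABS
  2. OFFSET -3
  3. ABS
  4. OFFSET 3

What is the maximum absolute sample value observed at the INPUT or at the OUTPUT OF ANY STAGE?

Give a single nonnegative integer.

Input: [6, -1, 3, 1, 7, -3] (max |s|=7)
Stage 1 (ABS): |6|=6, |-1|=1, |3|=3, |1|=1, |7|=7, |-3|=3 -> [6, 1, 3, 1, 7, 3] (max |s|=7)
Stage 2 (OFFSET -3): 6+-3=3, 1+-3=-2, 3+-3=0, 1+-3=-2, 7+-3=4, 3+-3=0 -> [3, -2, 0, -2, 4, 0] (max |s|=4)
Stage 3 (ABS): |3|=3, |-2|=2, |0|=0, |-2|=2, |4|=4, |0|=0 -> [3, 2, 0, 2, 4, 0] (max |s|=4)
Stage 4 (OFFSET 3): 3+3=6, 2+3=5, 0+3=3, 2+3=5, 4+3=7, 0+3=3 -> [6, 5, 3, 5, 7, 3] (max |s|=7)
Overall max amplitude: 7

Answer: 7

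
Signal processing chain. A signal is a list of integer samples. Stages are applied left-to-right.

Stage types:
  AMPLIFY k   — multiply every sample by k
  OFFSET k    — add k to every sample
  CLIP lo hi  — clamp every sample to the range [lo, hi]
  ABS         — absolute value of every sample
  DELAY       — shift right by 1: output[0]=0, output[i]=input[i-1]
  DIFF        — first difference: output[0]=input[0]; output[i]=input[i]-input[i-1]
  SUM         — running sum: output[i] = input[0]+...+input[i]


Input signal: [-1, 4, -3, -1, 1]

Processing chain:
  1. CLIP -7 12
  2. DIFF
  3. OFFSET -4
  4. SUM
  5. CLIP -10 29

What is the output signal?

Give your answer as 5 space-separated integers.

Input: [-1, 4, -3, -1, 1]
Stage 1 (CLIP -7 12): clip(-1,-7,12)=-1, clip(4,-7,12)=4, clip(-3,-7,12)=-3, clip(-1,-7,12)=-1, clip(1,-7,12)=1 -> [-1, 4, -3, -1, 1]
Stage 2 (DIFF): s[0]=-1, 4--1=5, -3-4=-7, -1--3=2, 1--1=2 -> [-1, 5, -7, 2, 2]
Stage 3 (OFFSET -4): -1+-4=-5, 5+-4=1, -7+-4=-11, 2+-4=-2, 2+-4=-2 -> [-5, 1, -11, -2, -2]
Stage 4 (SUM): sum[0..0]=-5, sum[0..1]=-4, sum[0..2]=-15, sum[0..3]=-17, sum[0..4]=-19 -> [-5, -4, -15, -17, -19]
Stage 5 (CLIP -10 29): clip(-5,-10,29)=-5, clip(-4,-10,29)=-4, clip(-15,-10,29)=-10, clip(-17,-10,29)=-10, clip(-19,-10,29)=-10 -> [-5, -4, -10, -10, -10]

Answer: -5 -4 -10 -10 -10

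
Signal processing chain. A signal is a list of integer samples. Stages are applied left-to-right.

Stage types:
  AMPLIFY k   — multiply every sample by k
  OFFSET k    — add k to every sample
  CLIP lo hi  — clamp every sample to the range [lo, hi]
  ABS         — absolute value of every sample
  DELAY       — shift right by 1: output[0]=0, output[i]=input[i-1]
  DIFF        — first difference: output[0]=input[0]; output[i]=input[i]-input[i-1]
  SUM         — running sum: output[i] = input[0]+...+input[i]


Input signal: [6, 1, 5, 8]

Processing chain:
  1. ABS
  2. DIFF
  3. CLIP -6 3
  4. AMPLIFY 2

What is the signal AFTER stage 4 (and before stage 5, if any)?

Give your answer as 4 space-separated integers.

Input: [6, 1, 5, 8]
Stage 1 (ABS): |6|=6, |1|=1, |5|=5, |8|=8 -> [6, 1, 5, 8]
Stage 2 (DIFF): s[0]=6, 1-6=-5, 5-1=4, 8-5=3 -> [6, -5, 4, 3]
Stage 3 (CLIP -6 3): clip(6,-6,3)=3, clip(-5,-6,3)=-5, clip(4,-6,3)=3, clip(3,-6,3)=3 -> [3, -5, 3, 3]
Stage 4 (AMPLIFY 2): 3*2=6, -5*2=-10, 3*2=6, 3*2=6 -> [6, -10, 6, 6]

Answer: 6 -10 6 6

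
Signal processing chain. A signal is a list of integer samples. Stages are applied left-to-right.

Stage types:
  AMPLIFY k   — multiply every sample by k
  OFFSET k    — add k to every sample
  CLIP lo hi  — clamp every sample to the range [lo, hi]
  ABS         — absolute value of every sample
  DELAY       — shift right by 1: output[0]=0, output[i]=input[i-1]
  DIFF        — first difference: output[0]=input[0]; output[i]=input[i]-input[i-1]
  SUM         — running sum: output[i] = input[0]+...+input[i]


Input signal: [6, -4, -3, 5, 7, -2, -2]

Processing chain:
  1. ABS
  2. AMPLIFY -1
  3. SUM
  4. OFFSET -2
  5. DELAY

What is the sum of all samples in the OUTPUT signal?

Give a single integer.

Input: [6, -4, -3, 5, 7, -2, -2]
Stage 1 (ABS): |6|=6, |-4|=4, |-3|=3, |5|=5, |7|=7, |-2|=2, |-2|=2 -> [6, 4, 3, 5, 7, 2, 2]
Stage 2 (AMPLIFY -1): 6*-1=-6, 4*-1=-4, 3*-1=-3, 5*-1=-5, 7*-1=-7, 2*-1=-2, 2*-1=-2 -> [-6, -4, -3, -5, -7, -2, -2]
Stage 3 (SUM): sum[0..0]=-6, sum[0..1]=-10, sum[0..2]=-13, sum[0..3]=-18, sum[0..4]=-25, sum[0..5]=-27, sum[0..6]=-29 -> [-6, -10, -13, -18, -25, -27, -29]
Stage 4 (OFFSET -2): -6+-2=-8, -10+-2=-12, -13+-2=-15, -18+-2=-20, -25+-2=-27, -27+-2=-29, -29+-2=-31 -> [-8, -12, -15, -20, -27, -29, -31]
Stage 5 (DELAY): [0, -8, -12, -15, -20, -27, -29] = [0, -8, -12, -15, -20, -27, -29] -> [0, -8, -12, -15, -20, -27, -29]
Output sum: -111

Answer: -111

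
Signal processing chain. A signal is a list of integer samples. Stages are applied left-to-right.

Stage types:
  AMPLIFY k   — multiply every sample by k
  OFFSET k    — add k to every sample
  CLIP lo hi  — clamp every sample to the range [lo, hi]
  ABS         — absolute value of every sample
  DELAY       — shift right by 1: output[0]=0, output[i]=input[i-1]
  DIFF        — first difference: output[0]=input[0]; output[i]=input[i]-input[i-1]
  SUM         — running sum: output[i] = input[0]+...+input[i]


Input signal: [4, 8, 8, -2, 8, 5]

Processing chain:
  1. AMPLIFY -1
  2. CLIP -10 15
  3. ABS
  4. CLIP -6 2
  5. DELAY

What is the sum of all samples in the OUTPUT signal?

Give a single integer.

Answer: 10

Derivation:
Input: [4, 8, 8, -2, 8, 5]
Stage 1 (AMPLIFY -1): 4*-1=-4, 8*-1=-8, 8*-1=-8, -2*-1=2, 8*-1=-8, 5*-1=-5 -> [-4, -8, -8, 2, -8, -5]
Stage 2 (CLIP -10 15): clip(-4,-10,15)=-4, clip(-8,-10,15)=-8, clip(-8,-10,15)=-8, clip(2,-10,15)=2, clip(-8,-10,15)=-8, clip(-5,-10,15)=-5 -> [-4, -8, -8, 2, -8, -5]
Stage 3 (ABS): |-4|=4, |-8|=8, |-8|=8, |2|=2, |-8|=8, |-5|=5 -> [4, 8, 8, 2, 8, 5]
Stage 4 (CLIP -6 2): clip(4,-6,2)=2, clip(8,-6,2)=2, clip(8,-6,2)=2, clip(2,-6,2)=2, clip(8,-6,2)=2, clip(5,-6,2)=2 -> [2, 2, 2, 2, 2, 2]
Stage 5 (DELAY): [0, 2, 2, 2, 2, 2] = [0, 2, 2, 2, 2, 2] -> [0, 2, 2, 2, 2, 2]
Output sum: 10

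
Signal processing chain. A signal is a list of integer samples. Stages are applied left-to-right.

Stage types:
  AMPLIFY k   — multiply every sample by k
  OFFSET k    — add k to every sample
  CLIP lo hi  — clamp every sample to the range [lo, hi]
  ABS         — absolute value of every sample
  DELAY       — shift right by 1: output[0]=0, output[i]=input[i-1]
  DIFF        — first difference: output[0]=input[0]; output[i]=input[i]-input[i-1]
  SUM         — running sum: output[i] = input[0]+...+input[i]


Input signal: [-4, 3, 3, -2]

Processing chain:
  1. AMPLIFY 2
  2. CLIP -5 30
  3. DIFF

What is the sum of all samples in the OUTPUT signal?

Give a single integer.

Input: [-4, 3, 3, -2]
Stage 1 (AMPLIFY 2): -4*2=-8, 3*2=6, 3*2=6, -2*2=-4 -> [-8, 6, 6, -4]
Stage 2 (CLIP -5 30): clip(-8,-5,30)=-5, clip(6,-5,30)=6, clip(6,-5,30)=6, clip(-4,-5,30)=-4 -> [-5, 6, 6, -4]
Stage 3 (DIFF): s[0]=-5, 6--5=11, 6-6=0, -4-6=-10 -> [-5, 11, 0, -10]
Output sum: -4

Answer: -4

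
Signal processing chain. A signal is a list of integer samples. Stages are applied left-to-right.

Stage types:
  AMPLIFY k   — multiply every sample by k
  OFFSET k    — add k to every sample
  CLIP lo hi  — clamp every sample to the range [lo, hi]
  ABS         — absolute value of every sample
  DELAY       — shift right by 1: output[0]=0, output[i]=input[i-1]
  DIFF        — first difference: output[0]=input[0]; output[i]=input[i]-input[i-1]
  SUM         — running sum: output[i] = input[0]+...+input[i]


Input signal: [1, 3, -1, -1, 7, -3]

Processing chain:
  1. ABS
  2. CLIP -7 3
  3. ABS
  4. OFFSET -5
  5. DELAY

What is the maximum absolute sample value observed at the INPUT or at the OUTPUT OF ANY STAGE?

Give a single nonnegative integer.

Input: [1, 3, -1, -1, 7, -3] (max |s|=7)
Stage 1 (ABS): |1|=1, |3|=3, |-1|=1, |-1|=1, |7|=7, |-3|=3 -> [1, 3, 1, 1, 7, 3] (max |s|=7)
Stage 2 (CLIP -7 3): clip(1,-7,3)=1, clip(3,-7,3)=3, clip(1,-7,3)=1, clip(1,-7,3)=1, clip(7,-7,3)=3, clip(3,-7,3)=3 -> [1, 3, 1, 1, 3, 3] (max |s|=3)
Stage 3 (ABS): |1|=1, |3|=3, |1|=1, |1|=1, |3|=3, |3|=3 -> [1, 3, 1, 1, 3, 3] (max |s|=3)
Stage 4 (OFFSET -5): 1+-5=-4, 3+-5=-2, 1+-5=-4, 1+-5=-4, 3+-5=-2, 3+-5=-2 -> [-4, -2, -4, -4, -2, -2] (max |s|=4)
Stage 5 (DELAY): [0, -4, -2, -4, -4, -2] = [0, -4, -2, -4, -4, -2] -> [0, -4, -2, -4, -4, -2] (max |s|=4)
Overall max amplitude: 7

Answer: 7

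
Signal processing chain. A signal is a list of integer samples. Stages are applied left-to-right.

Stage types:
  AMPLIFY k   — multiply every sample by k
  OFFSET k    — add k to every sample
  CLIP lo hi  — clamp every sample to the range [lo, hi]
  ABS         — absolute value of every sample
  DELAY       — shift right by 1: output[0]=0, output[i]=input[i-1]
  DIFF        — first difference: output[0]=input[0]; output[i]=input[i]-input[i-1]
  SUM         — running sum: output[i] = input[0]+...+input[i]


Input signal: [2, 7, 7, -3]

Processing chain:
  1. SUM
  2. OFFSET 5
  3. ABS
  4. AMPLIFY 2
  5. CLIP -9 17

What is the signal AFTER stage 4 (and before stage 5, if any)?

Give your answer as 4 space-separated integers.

Answer: 14 28 42 36

Derivation:
Input: [2, 7, 7, -3]
Stage 1 (SUM): sum[0..0]=2, sum[0..1]=9, sum[0..2]=16, sum[0..3]=13 -> [2, 9, 16, 13]
Stage 2 (OFFSET 5): 2+5=7, 9+5=14, 16+5=21, 13+5=18 -> [7, 14, 21, 18]
Stage 3 (ABS): |7|=7, |14|=14, |21|=21, |18|=18 -> [7, 14, 21, 18]
Stage 4 (AMPLIFY 2): 7*2=14, 14*2=28, 21*2=42, 18*2=36 -> [14, 28, 42, 36]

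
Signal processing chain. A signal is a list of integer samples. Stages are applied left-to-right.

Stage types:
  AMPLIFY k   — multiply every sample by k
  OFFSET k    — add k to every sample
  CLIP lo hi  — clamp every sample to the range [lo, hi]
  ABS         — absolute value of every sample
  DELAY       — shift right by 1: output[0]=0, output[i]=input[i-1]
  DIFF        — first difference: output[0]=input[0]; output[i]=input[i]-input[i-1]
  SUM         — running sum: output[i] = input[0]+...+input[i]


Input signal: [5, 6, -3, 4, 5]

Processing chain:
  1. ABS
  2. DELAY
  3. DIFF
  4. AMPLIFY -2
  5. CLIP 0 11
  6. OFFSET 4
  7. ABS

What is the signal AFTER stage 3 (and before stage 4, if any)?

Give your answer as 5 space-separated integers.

Input: [5, 6, -3, 4, 5]
Stage 1 (ABS): |5|=5, |6|=6, |-3|=3, |4|=4, |5|=5 -> [5, 6, 3, 4, 5]
Stage 2 (DELAY): [0, 5, 6, 3, 4] = [0, 5, 6, 3, 4] -> [0, 5, 6, 3, 4]
Stage 3 (DIFF): s[0]=0, 5-0=5, 6-5=1, 3-6=-3, 4-3=1 -> [0, 5, 1, -3, 1]

Answer: 0 5 1 -3 1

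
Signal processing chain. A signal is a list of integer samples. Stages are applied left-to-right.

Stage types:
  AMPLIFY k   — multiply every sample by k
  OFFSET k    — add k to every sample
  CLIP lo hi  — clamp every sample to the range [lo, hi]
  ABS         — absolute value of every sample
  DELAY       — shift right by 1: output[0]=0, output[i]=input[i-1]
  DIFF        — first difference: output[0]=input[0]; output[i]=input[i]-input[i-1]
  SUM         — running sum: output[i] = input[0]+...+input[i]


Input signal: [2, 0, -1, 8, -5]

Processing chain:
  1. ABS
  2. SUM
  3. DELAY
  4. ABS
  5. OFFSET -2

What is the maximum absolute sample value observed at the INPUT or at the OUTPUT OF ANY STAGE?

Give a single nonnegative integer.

Input: [2, 0, -1, 8, -5] (max |s|=8)
Stage 1 (ABS): |2|=2, |0|=0, |-1|=1, |8|=8, |-5|=5 -> [2, 0, 1, 8, 5] (max |s|=8)
Stage 2 (SUM): sum[0..0]=2, sum[0..1]=2, sum[0..2]=3, sum[0..3]=11, sum[0..4]=16 -> [2, 2, 3, 11, 16] (max |s|=16)
Stage 3 (DELAY): [0, 2, 2, 3, 11] = [0, 2, 2, 3, 11] -> [0, 2, 2, 3, 11] (max |s|=11)
Stage 4 (ABS): |0|=0, |2|=2, |2|=2, |3|=3, |11|=11 -> [0, 2, 2, 3, 11] (max |s|=11)
Stage 5 (OFFSET -2): 0+-2=-2, 2+-2=0, 2+-2=0, 3+-2=1, 11+-2=9 -> [-2, 0, 0, 1, 9] (max |s|=9)
Overall max amplitude: 16

Answer: 16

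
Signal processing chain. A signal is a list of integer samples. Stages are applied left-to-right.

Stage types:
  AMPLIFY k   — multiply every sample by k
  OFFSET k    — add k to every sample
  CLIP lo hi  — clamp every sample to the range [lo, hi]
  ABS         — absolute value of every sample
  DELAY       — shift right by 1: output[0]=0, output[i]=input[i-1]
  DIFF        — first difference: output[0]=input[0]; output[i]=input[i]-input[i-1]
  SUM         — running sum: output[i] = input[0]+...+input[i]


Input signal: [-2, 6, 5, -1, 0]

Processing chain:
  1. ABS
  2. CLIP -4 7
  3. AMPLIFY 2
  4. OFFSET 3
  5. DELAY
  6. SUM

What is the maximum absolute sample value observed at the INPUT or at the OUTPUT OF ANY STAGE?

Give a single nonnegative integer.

Input: [-2, 6, 5, -1, 0] (max |s|=6)
Stage 1 (ABS): |-2|=2, |6|=6, |5|=5, |-1|=1, |0|=0 -> [2, 6, 5, 1, 0] (max |s|=6)
Stage 2 (CLIP -4 7): clip(2,-4,7)=2, clip(6,-4,7)=6, clip(5,-4,7)=5, clip(1,-4,7)=1, clip(0,-4,7)=0 -> [2, 6, 5, 1, 0] (max |s|=6)
Stage 3 (AMPLIFY 2): 2*2=4, 6*2=12, 5*2=10, 1*2=2, 0*2=0 -> [4, 12, 10, 2, 0] (max |s|=12)
Stage 4 (OFFSET 3): 4+3=7, 12+3=15, 10+3=13, 2+3=5, 0+3=3 -> [7, 15, 13, 5, 3] (max |s|=15)
Stage 5 (DELAY): [0, 7, 15, 13, 5] = [0, 7, 15, 13, 5] -> [0, 7, 15, 13, 5] (max |s|=15)
Stage 6 (SUM): sum[0..0]=0, sum[0..1]=7, sum[0..2]=22, sum[0..3]=35, sum[0..4]=40 -> [0, 7, 22, 35, 40] (max |s|=40)
Overall max amplitude: 40

Answer: 40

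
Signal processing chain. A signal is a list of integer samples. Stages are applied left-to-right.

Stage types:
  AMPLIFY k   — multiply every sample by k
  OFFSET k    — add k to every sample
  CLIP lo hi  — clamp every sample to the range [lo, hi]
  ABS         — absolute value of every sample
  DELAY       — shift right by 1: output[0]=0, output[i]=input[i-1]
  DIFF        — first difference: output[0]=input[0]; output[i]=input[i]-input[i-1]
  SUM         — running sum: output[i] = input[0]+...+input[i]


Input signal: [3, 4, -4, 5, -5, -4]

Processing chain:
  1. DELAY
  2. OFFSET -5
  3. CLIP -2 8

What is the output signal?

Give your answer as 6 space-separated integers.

Input: [3, 4, -4, 5, -5, -4]
Stage 1 (DELAY): [0, 3, 4, -4, 5, -5] = [0, 3, 4, -4, 5, -5] -> [0, 3, 4, -4, 5, -5]
Stage 2 (OFFSET -5): 0+-5=-5, 3+-5=-2, 4+-5=-1, -4+-5=-9, 5+-5=0, -5+-5=-10 -> [-5, -2, -1, -9, 0, -10]
Stage 3 (CLIP -2 8): clip(-5,-2,8)=-2, clip(-2,-2,8)=-2, clip(-1,-2,8)=-1, clip(-9,-2,8)=-2, clip(0,-2,8)=0, clip(-10,-2,8)=-2 -> [-2, -2, -1, -2, 0, -2]

Answer: -2 -2 -1 -2 0 -2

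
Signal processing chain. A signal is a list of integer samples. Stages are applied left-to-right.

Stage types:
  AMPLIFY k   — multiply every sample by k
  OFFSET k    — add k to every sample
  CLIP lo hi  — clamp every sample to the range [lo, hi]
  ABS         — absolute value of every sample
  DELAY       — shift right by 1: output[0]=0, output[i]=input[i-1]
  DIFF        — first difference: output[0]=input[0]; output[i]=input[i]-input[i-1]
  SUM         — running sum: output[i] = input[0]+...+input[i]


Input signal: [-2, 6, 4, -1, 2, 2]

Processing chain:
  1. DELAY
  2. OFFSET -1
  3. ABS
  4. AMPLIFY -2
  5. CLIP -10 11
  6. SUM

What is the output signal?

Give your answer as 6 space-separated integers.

Input: [-2, 6, 4, -1, 2, 2]
Stage 1 (DELAY): [0, -2, 6, 4, -1, 2] = [0, -2, 6, 4, -1, 2] -> [0, -2, 6, 4, -1, 2]
Stage 2 (OFFSET -1): 0+-1=-1, -2+-1=-3, 6+-1=5, 4+-1=3, -1+-1=-2, 2+-1=1 -> [-1, -3, 5, 3, -2, 1]
Stage 3 (ABS): |-1|=1, |-3|=3, |5|=5, |3|=3, |-2|=2, |1|=1 -> [1, 3, 5, 3, 2, 1]
Stage 4 (AMPLIFY -2): 1*-2=-2, 3*-2=-6, 5*-2=-10, 3*-2=-6, 2*-2=-4, 1*-2=-2 -> [-2, -6, -10, -6, -4, -2]
Stage 5 (CLIP -10 11): clip(-2,-10,11)=-2, clip(-6,-10,11)=-6, clip(-10,-10,11)=-10, clip(-6,-10,11)=-6, clip(-4,-10,11)=-4, clip(-2,-10,11)=-2 -> [-2, -6, -10, -6, -4, -2]
Stage 6 (SUM): sum[0..0]=-2, sum[0..1]=-8, sum[0..2]=-18, sum[0..3]=-24, sum[0..4]=-28, sum[0..5]=-30 -> [-2, -8, -18, -24, -28, -30]

Answer: -2 -8 -18 -24 -28 -30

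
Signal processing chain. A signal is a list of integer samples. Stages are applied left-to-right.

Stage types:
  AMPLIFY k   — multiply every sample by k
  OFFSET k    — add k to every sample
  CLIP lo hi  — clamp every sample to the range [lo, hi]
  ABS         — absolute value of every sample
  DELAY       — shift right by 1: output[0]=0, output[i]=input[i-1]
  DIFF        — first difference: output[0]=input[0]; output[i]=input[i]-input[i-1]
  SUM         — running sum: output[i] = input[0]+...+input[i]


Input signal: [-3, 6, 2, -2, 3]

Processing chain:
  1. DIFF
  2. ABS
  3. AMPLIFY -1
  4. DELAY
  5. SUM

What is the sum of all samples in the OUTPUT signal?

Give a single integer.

Answer: -51

Derivation:
Input: [-3, 6, 2, -2, 3]
Stage 1 (DIFF): s[0]=-3, 6--3=9, 2-6=-4, -2-2=-4, 3--2=5 -> [-3, 9, -4, -4, 5]
Stage 2 (ABS): |-3|=3, |9|=9, |-4|=4, |-4|=4, |5|=5 -> [3, 9, 4, 4, 5]
Stage 3 (AMPLIFY -1): 3*-1=-3, 9*-1=-9, 4*-1=-4, 4*-1=-4, 5*-1=-5 -> [-3, -9, -4, -4, -5]
Stage 4 (DELAY): [0, -3, -9, -4, -4] = [0, -3, -9, -4, -4] -> [0, -3, -9, -4, -4]
Stage 5 (SUM): sum[0..0]=0, sum[0..1]=-3, sum[0..2]=-12, sum[0..3]=-16, sum[0..4]=-20 -> [0, -3, -12, -16, -20]
Output sum: -51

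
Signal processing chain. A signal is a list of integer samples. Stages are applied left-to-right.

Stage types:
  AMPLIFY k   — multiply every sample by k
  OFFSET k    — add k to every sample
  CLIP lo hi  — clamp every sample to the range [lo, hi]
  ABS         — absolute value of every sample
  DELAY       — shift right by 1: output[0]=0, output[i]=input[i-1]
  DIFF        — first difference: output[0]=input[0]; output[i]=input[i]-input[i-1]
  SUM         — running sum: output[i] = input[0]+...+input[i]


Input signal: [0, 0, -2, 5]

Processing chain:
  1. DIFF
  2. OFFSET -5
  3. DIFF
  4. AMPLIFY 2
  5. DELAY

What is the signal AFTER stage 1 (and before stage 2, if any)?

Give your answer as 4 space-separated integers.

Input: [0, 0, -2, 5]
Stage 1 (DIFF): s[0]=0, 0-0=0, -2-0=-2, 5--2=7 -> [0, 0, -2, 7]

Answer: 0 0 -2 7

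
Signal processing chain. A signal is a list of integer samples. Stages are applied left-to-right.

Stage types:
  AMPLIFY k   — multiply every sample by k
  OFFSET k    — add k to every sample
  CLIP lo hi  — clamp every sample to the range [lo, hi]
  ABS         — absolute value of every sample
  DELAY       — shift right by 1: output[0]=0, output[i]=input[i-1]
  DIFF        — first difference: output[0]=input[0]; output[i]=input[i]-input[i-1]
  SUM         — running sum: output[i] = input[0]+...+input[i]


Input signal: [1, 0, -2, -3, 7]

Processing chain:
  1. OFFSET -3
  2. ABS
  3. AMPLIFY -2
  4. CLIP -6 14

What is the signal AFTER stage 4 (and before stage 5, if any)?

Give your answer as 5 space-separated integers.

Answer: -4 -6 -6 -6 -6

Derivation:
Input: [1, 0, -2, -3, 7]
Stage 1 (OFFSET -3): 1+-3=-2, 0+-3=-3, -2+-3=-5, -3+-3=-6, 7+-3=4 -> [-2, -3, -5, -6, 4]
Stage 2 (ABS): |-2|=2, |-3|=3, |-5|=5, |-6|=6, |4|=4 -> [2, 3, 5, 6, 4]
Stage 3 (AMPLIFY -2): 2*-2=-4, 3*-2=-6, 5*-2=-10, 6*-2=-12, 4*-2=-8 -> [-4, -6, -10, -12, -8]
Stage 4 (CLIP -6 14): clip(-4,-6,14)=-4, clip(-6,-6,14)=-6, clip(-10,-6,14)=-6, clip(-12,-6,14)=-6, clip(-8,-6,14)=-6 -> [-4, -6, -6, -6, -6]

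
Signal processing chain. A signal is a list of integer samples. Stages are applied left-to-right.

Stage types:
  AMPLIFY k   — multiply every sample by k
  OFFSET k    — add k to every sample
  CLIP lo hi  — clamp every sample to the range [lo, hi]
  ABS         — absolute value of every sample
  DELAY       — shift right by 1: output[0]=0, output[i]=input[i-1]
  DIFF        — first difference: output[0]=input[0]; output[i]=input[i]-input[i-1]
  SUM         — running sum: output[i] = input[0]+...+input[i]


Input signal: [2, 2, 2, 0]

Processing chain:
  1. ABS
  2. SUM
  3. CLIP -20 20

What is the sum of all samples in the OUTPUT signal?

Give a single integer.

Answer: 18

Derivation:
Input: [2, 2, 2, 0]
Stage 1 (ABS): |2|=2, |2|=2, |2|=2, |0|=0 -> [2, 2, 2, 0]
Stage 2 (SUM): sum[0..0]=2, sum[0..1]=4, sum[0..2]=6, sum[0..3]=6 -> [2, 4, 6, 6]
Stage 3 (CLIP -20 20): clip(2,-20,20)=2, clip(4,-20,20)=4, clip(6,-20,20)=6, clip(6,-20,20)=6 -> [2, 4, 6, 6]
Output sum: 18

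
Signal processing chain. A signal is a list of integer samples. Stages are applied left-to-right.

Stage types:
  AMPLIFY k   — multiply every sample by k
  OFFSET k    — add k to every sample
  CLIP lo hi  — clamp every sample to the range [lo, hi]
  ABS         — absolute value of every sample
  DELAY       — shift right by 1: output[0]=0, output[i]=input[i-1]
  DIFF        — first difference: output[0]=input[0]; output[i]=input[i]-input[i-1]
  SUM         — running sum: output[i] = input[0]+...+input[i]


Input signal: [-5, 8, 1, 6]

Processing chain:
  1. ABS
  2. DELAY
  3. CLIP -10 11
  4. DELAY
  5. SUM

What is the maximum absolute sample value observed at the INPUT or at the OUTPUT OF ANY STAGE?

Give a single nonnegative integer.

Answer: 13

Derivation:
Input: [-5, 8, 1, 6] (max |s|=8)
Stage 1 (ABS): |-5|=5, |8|=8, |1|=1, |6|=6 -> [5, 8, 1, 6] (max |s|=8)
Stage 2 (DELAY): [0, 5, 8, 1] = [0, 5, 8, 1] -> [0, 5, 8, 1] (max |s|=8)
Stage 3 (CLIP -10 11): clip(0,-10,11)=0, clip(5,-10,11)=5, clip(8,-10,11)=8, clip(1,-10,11)=1 -> [0, 5, 8, 1] (max |s|=8)
Stage 4 (DELAY): [0, 0, 5, 8] = [0, 0, 5, 8] -> [0, 0, 5, 8] (max |s|=8)
Stage 5 (SUM): sum[0..0]=0, sum[0..1]=0, sum[0..2]=5, sum[0..3]=13 -> [0, 0, 5, 13] (max |s|=13)
Overall max amplitude: 13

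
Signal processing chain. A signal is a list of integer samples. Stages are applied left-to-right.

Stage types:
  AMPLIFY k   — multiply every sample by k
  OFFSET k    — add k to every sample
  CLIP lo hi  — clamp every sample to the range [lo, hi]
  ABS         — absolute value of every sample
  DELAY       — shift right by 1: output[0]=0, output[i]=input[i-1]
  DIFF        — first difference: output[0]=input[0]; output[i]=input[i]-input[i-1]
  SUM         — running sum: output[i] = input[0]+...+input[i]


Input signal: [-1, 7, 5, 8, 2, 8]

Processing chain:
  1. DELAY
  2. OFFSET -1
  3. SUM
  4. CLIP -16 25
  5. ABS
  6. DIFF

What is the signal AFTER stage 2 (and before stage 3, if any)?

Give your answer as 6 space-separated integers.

Input: [-1, 7, 5, 8, 2, 8]
Stage 1 (DELAY): [0, -1, 7, 5, 8, 2] = [0, -1, 7, 5, 8, 2] -> [0, -1, 7, 5, 8, 2]
Stage 2 (OFFSET -1): 0+-1=-1, -1+-1=-2, 7+-1=6, 5+-1=4, 8+-1=7, 2+-1=1 -> [-1, -2, 6, 4, 7, 1]

Answer: -1 -2 6 4 7 1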